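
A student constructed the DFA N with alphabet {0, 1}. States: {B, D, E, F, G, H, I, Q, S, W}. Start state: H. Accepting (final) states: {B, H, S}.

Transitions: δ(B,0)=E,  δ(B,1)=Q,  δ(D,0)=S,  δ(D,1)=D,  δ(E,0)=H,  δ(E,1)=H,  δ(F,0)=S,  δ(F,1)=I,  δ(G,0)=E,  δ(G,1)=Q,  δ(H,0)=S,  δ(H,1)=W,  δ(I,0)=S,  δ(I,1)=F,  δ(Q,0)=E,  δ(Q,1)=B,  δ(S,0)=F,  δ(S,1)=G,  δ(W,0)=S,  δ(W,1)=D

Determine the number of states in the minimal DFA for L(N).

7

Every state is reachable, so we keep all 10.
P0 = {B,H,S} | {D,E,F,G,I,Q,W}.
On input 0, block {B,H,S} splits into {B,S} and {H}.
Refine {D,E,F,G,I,Q,W} on symbol 0: members go to different blocks, giving {D,F,I,W} and {G,Q} and {E}.
Split {B,S} by δ(·,0) → {B} and {S}.
Split {G,Q} by δ(·,1) → {Q} and {G}.
No further refinement is possible. Final partition (7 blocks): {B} | {D,F,I,W} | {H} | {Q} | {E} | {S} | {G}.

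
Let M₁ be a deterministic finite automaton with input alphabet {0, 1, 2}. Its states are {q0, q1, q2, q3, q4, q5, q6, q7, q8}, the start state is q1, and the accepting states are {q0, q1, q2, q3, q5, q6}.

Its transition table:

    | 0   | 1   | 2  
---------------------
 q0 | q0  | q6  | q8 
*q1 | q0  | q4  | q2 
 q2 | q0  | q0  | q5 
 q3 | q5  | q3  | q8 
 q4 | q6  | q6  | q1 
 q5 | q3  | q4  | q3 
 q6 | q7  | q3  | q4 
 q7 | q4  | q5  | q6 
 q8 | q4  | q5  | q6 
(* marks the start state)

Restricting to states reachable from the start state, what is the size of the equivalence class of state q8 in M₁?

Every state is reachable, so we keep all 9.
P0 = {q0,q1,q2,q3,q5,q6} | {q4,q7,q8}.
Split {q0,q1,q2,q3,q5,q6} by δ(·,0) → {q0,q1,q2,q3,q5} and {q6}.
Split {q0,q1,q2,q3,q5} by δ(·,1) → {q1,q5} and {q2,q3} and {q0}.
On input 0, block {q1,q5} splits into {q1} and {q5}.
Refine {q4,q7,q8} on symbol 0: members go to different blocks, giving {q7,q8} and {q4}.
On input 0, block {q2,q3} splits into {q2} and {q3}.
Stable partition: {q1} | {q7,q8} | {q6} | {q2} | {q0} | {q5} | {q4} | {q3} — 8 equivalence classes.
State q8 belongs to the block {q7,q8}, which has 2 states.

2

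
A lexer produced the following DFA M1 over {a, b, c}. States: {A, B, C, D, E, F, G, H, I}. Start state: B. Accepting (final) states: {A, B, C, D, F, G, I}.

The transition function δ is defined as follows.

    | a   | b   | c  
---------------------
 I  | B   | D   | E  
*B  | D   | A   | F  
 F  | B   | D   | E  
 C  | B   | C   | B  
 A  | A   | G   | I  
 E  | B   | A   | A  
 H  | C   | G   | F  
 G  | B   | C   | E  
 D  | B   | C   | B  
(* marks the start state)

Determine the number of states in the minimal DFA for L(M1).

First remove the unreachable states {H}; 8 states remain.
Initial partition by acceptance: {A,B,C,D,F,G,I} | {E}.
Refine {A,B,C,D,F,G,I} on symbol c: members go to different blocks, giving {A,B,C,D} and {F,G,I}.
Split {A,B,C,D} by δ(·,b) → {B,C,D} and {A}.
Refine {B,C,D} on symbol b: members go to different blocks, giving {C,D} and {B}.
The partition is now stable with 5 blocks: {C,D} | {E} | {F,G,I} | {A} | {B}.

5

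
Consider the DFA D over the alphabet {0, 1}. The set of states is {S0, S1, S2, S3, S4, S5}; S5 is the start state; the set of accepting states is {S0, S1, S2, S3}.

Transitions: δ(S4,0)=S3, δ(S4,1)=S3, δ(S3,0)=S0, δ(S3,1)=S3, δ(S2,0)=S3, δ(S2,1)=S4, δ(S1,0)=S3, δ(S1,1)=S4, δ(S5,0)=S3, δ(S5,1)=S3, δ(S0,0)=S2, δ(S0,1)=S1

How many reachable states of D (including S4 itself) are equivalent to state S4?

2

Every state is reachable, so we keep all 6.
P0 = {S0,S1,S2,S3} | {S4,S5}.
Refine {S0,S1,S2,S3} on symbol 1: members go to different blocks, giving {S0,S3} and {S1,S2}.
Split {S0,S3} by δ(·,0) → {S0} and {S3}.
Stable partition: {S0} | {S4,S5} | {S1,S2} | {S3} — 4 equivalence classes.
State S4 belongs to the block {S4,S5}, which has 2 states.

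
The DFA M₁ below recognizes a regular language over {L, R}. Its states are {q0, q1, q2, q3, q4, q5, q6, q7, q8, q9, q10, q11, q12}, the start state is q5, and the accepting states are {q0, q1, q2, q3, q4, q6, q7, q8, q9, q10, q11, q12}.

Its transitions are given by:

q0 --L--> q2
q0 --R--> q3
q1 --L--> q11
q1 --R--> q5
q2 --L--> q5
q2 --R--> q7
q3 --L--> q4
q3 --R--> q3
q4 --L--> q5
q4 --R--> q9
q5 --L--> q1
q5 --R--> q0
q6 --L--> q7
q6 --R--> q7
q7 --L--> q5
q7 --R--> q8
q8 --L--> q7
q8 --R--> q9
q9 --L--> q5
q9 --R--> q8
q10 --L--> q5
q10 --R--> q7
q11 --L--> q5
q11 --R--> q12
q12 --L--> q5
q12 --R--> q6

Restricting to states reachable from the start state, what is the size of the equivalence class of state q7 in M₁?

3

Reachable states from the start: {q0,q1,q2,q3,q4,q5,q6,q7,q8,q9,q11,q12}. Unreachable: {q10} — drop them.
P0 = {q0,q1,q2,q3,q4,q6,q7,q8,q9,q11,q12} | {q5}.
Refine {q0,q1,q2,q3,q4,q6,q7,q8,q9,q11,q12} on symbol L: members go to different blocks, giving {q2,q4,q7,q9,q11,q12} and {q0,q1,q3,q6,q8}.
Split {q2,q4,q7,q9,q11,q12} by δ(·,R) → {q2,q4,q11} and {q7,q9,q12}.
Refine {q0,q1,q3,q6,q8} on symbol L: members go to different blocks, giving {q0,q1,q3} and {q6,q8}.
Split {q0,q1,q3} by δ(·,R) → {q0,q3} and {q1}.
No further refinement is possible. Final partition (6 blocks): {q2,q4,q11} | {q5} | {q0,q3} | {q7,q9,q12} | {q6,q8} | {q1}.
The equivalence class containing q7 is {q7,q9,q12}, of size 3.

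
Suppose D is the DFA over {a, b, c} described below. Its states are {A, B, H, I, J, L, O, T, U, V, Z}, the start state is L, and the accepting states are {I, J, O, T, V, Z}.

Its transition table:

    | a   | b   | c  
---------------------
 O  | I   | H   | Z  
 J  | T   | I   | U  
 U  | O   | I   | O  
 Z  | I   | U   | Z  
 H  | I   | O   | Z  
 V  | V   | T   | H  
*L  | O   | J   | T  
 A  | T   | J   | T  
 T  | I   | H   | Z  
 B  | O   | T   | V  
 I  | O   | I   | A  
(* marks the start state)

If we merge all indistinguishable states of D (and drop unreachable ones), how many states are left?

5

First remove the unreachable states {B,V}; 9 states remain.
P0 = {I,J,O,T,Z} | {A,H,L,U}.
On input b, block {I,J,O,T,Z} splits into {O,T,Z} and {I,J}.
Refine {A,H,L,U} on symbol a: members go to different blocks, giving {A,L,U} and {H}.
Split {O,T,Z} by δ(·,b) → {O,T} and {Z}.
Stable partition: {O,T} | {A,L,U} | {I,J} | {H} | {Z} — 5 equivalence classes.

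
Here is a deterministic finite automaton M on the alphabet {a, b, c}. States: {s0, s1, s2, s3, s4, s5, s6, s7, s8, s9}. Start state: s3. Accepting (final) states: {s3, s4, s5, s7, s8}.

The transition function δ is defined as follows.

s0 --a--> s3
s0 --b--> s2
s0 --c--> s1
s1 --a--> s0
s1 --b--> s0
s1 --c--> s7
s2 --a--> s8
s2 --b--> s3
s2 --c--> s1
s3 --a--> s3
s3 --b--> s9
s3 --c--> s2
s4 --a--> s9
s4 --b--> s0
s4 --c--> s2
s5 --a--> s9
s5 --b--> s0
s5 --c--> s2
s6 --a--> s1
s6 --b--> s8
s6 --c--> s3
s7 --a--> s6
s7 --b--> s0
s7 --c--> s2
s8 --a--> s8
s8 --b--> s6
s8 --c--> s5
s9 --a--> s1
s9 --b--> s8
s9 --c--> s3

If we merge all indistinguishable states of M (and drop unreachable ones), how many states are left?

Reachable states from the start: {s0,s1,s2,s3,s5,s6,s7,s8,s9}. Unreachable: {s4} — drop them.
P0 = {s3,s5,s7,s8} | {s0,s1,s2,s6,s9}.
Split {s3,s5,s7,s8} by δ(·,a) → {s3,s8} and {s5,s7}.
Refine {s3,s8} on symbol c: members go to different blocks, giving {s3} and {s8}.
On input a, block {s0,s1,s2,s6,s9} splits into {s1,s6,s9} and {s0} and {s2}.
On input a, block {s1,s6,s9} splits into {s6,s9} and {s1}.
The partition is now stable with 7 blocks: {s3} | {s6,s9} | {s5,s7} | {s8} | {s0} | {s2} | {s1}.

7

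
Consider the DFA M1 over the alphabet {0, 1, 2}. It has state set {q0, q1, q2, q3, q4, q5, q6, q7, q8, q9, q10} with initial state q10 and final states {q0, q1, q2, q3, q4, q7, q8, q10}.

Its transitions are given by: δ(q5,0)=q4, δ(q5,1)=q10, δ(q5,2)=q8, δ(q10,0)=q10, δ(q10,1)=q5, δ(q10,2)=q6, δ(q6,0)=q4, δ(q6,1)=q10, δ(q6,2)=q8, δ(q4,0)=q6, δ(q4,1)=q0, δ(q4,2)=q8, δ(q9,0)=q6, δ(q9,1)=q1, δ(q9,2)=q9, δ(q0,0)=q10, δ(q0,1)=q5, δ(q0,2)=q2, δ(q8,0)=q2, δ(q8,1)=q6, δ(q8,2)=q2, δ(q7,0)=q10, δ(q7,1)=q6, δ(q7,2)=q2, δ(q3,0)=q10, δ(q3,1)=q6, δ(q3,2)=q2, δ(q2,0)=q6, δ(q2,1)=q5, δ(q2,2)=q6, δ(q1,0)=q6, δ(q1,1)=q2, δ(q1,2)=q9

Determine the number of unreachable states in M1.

Starting at q10 and following transitions, the reachable set is {q0, q2, q4, q5, q6, q8, q10}. That leaves q1, q3, q7, q9 unreachable — 4 in total.

4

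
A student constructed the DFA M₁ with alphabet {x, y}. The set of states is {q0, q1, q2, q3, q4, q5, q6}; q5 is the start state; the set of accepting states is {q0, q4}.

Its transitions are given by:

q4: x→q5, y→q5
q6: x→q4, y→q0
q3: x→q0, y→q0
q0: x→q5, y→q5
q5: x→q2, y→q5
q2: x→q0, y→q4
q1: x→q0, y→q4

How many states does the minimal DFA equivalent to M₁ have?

States {q1,q3,q6} cannot be reached from the start state, so discard them.
Start with accepting vs non-accepting: {q0,q4} | {q2,q5}.
On input x, block {q2,q5} splits into {q2} and {q5}.
No further refinement is possible. Final partition (3 blocks): {q0,q4} | {q2} | {q5}.

3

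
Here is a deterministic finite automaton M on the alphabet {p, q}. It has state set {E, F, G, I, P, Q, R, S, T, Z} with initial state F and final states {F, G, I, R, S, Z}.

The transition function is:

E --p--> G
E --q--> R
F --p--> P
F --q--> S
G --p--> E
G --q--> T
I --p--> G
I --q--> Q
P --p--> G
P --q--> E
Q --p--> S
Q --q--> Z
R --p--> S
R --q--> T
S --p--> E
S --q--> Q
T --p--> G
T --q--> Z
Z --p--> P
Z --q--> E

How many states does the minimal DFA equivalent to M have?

7

Reachable states from the start: {E,F,G,P,Q,R,S,T,Z}. Unreachable: {I} — drop them.
P0 = {F,G,R,S,Z} | {E,P,Q,T}.
Refine {F,G,R,S,Z} on symbol p: members go to different blocks, giving {F,G,S,Z} and {R}.
Split {F,G,S,Z} by δ(·,q) → {G,S,Z} and {F}.
Refine {E,P,Q,T} on symbol q: members go to different blocks, giving {Q,T} and {P} and {E}.
On input p, block {G,S,Z} splits into {G,S} and {Z}.
Stable partition: {G,S} | {Q,T} | {R} | {F} | {P} | {E} | {Z} — 7 equivalence classes.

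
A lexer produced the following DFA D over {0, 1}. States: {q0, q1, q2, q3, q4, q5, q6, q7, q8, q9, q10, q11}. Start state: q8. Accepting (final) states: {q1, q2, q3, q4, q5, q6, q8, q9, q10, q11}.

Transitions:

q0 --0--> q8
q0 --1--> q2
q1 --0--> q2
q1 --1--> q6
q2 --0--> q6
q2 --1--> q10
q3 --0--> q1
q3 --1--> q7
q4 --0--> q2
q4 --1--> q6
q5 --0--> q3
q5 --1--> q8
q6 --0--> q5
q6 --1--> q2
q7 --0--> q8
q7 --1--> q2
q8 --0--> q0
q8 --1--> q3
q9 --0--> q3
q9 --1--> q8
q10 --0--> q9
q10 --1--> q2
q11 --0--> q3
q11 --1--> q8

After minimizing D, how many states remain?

First remove the unreachable states {q4,q11}; 10 states remain.
Start with accepting vs non-accepting: {q1,q2,q3,q5,q6,q8,q9,q10} | {q0,q7}.
Split {q1,q2,q3,q5,q6,q8,q9,q10} by δ(·,0) → {q1,q2,q3,q5,q6,q9,q10} and {q8}.
Split {q1,q2,q3,q5,q6,q9,q10} by δ(·,1) → {q1,q2,q6,q10} and {q5,q9} and {q3}.
Split {q1,q2,q6,q10} by δ(·,0) → {q1,q2} and {q6,q10}.
On input 0, block {q1,q2} splits into {q1} and {q2}.
No further refinement is possible. Final partition (7 blocks): {q1} | {q0,q7} | {q8} | {q5,q9} | {q3} | {q6,q10} | {q2}.

7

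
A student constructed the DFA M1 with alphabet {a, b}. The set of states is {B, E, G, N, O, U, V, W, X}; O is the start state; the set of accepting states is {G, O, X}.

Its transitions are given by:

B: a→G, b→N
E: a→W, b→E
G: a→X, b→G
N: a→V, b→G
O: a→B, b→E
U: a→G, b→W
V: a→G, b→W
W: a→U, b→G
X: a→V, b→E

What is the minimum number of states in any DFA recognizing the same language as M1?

Start with accepting vs non-accepting: {G,O,X} | {B,E,N,U,V,W}.
On input a, block {G,O,X} splits into {O,X} and {G}.
Split {B,E,N,U,V,W} by δ(·,a) → {B,U,V} and {E,N,W}.
On input a, block {E,N,W} splits into {N,W} and {E}.
Stable partition: {O,X} | {B,U,V} | {G} | {N,W} | {E} — 5 equivalence classes.

5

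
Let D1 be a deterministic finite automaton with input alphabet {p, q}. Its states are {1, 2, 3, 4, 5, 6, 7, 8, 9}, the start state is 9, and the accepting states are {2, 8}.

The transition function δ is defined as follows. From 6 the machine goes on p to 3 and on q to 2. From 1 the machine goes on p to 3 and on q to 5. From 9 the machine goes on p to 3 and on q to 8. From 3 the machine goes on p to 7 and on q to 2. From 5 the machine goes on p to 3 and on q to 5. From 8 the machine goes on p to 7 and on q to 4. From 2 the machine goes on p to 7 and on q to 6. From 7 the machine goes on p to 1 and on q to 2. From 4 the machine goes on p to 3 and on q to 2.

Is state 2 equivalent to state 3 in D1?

No

All states are reachable from the start state.
Start with accepting vs non-accepting: {2,8} | {1,3,4,5,6,7,9}.
Split {1,3,4,5,6,7,9} by δ(·,q) → {3,4,6,7,9} and {1,5}.
On input p, block {3,4,6,7,9} splits into {3,4,6,9} and {7}.
On input p, block {3,4,6,9} splits into {4,6,9} and {3}.
Stable partition: {2,8} | {4,6,9} | {1,5} | {7} | {3} — 5 equivalence classes.
2 and 3 end up in different blocks, so they are distinguishable. For instance, the string 'ε' is accepted from only 2.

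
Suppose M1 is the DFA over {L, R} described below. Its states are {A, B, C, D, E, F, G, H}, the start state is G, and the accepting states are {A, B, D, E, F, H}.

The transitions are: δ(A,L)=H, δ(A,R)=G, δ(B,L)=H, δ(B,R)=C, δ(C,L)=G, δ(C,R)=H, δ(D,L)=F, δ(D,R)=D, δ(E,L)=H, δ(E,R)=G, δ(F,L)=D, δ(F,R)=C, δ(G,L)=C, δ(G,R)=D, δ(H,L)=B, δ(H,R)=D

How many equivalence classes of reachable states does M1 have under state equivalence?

3

First remove the unreachable states {A,E}; 6 states remain.
P0 = {B,D,F,H} | {C,G}.
On input R, block {B,D,F,H} splits into {B,F} and {D,H}.
No further refinement is possible. Final partition (3 blocks): {B,F} | {C,G} | {D,H}.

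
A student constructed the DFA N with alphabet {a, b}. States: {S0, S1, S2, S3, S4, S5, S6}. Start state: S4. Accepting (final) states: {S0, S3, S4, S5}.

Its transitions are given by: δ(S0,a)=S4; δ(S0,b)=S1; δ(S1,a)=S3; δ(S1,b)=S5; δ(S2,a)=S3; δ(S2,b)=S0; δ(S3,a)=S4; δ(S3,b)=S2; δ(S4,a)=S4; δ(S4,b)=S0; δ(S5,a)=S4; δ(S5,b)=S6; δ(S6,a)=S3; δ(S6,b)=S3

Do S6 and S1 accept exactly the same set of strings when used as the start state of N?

Yes

Initial partition by acceptance: {S0,S3,S4,S5} | {S1,S2,S6}.
Split {S0,S3,S4,S5} by δ(·,b) → {S0,S3,S5} and {S4}.
No further refinement is possible. Final partition (3 blocks): {S0,S3,S5} | {S1,S2,S6} | {S4}.
S6 and S1 lie in the same block of the stable partition, so they are equivalent — no string distinguishes them.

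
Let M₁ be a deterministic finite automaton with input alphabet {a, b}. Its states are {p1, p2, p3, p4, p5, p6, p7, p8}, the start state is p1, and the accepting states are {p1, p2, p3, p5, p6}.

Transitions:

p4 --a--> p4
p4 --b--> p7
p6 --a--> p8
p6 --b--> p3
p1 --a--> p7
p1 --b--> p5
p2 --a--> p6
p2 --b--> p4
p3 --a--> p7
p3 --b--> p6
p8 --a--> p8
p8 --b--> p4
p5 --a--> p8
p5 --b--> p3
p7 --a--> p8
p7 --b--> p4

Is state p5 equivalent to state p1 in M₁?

Yes

States {p2} cannot be reached from the start state, so discard them.
Start with accepting vs non-accepting: {p1,p3,p5,p6} | {p4,p7,p8}.
No further refinement is possible. Final partition (2 blocks): {p1,p3,p5,p6} | {p4,p7,p8}.
p5 and p1 lie in the same block of the stable partition, so they are equivalent — no string distinguishes them.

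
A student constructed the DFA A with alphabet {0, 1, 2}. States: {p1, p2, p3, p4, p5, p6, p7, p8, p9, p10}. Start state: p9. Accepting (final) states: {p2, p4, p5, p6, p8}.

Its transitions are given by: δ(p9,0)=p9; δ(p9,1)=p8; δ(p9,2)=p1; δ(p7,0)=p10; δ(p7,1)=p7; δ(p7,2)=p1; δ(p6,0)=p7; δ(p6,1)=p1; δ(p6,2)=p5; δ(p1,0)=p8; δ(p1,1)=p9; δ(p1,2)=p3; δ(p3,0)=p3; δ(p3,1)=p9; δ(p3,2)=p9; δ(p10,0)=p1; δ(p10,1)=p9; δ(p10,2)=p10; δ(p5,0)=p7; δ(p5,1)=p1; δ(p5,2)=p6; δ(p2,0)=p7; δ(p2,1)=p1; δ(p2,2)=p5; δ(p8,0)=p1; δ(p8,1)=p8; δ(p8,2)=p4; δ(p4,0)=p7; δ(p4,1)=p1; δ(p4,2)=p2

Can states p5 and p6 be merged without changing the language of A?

Initial partition by acceptance: {p2,p4,p5,p6,p8} | {p1,p3,p7,p9,p10}.
Refine {p2,p4,p5,p6,p8} on symbol 1: members go to different blocks, giving {p2,p4,p5,p6} and {p8}.
Refine {p1,p3,p7,p9,p10} on symbol 0: members go to different blocks, giving {p3,p7,p9,p10} and {p1}.
On input 0, block {p3,p7,p9,p10} splits into {p3,p7,p9} and {p10}.
Split {p3,p7,p9} by δ(·,0) → {p3,p9} and {p7}.
On input 1, block {p3,p9} splits into {p3} and {p9}.
No further refinement is possible. Final partition (7 blocks): {p2,p4,p5,p6} | {p3} | {p8} | {p1} | {p10} | {p7} | {p9}.
p5 and p6 lie in the same block of the stable partition, so they are equivalent — no string distinguishes them.

Yes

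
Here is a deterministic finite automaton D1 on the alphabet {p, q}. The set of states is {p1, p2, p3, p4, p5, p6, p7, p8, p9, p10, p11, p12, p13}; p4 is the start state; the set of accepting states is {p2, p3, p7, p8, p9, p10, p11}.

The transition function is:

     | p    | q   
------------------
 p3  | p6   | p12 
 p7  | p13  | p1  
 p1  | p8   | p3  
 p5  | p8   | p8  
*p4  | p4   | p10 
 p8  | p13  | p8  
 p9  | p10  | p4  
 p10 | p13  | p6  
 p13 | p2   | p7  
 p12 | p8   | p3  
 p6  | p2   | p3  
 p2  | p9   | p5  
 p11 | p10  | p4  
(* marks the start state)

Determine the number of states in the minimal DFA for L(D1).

9

Reachable states from the start: {p1,p2,p3,p4,p5,p6,p7,p8,p9,p10,p12,p13}. Unreachable: {p11} — drop them.
P0 = {p2,p3,p7,p8,p9,p10} | {p1,p4,p5,p6,p12,p13}.
Split {p2,p3,p7,p8,p9,p10} by δ(·,p) → {p3,p7,p8,p10} and {p2,p9}.
Refine {p3,p7,p8,p10} on symbol q: members go to different blocks, giving {p3,p7,p10} and {p8}.
On input p, block {p1,p4,p5,p6,p12,p13} splits into {p1,p5,p12} and {p6,p13} and {p4}.
On input q, block {p3,p7,p10} splits into {p3,p7} and {p10}.
On input q, block {p1,p5,p12} splits into {p1,p12} and {p5}.
On input p, block {p2,p9} splits into {p2} and {p9}.
Stable partition: {p3,p7} | {p1,p12} | {p2} | {p8} | {p6,p13} | {p4} | {p10} | {p5} | {p9} — 9 equivalence classes.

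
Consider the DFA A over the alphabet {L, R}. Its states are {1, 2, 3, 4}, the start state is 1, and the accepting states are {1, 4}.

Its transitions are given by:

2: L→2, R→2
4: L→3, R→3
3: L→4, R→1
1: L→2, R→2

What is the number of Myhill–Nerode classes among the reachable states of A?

2

States {3,4} cannot be reached from the start state, so discard them.
P0 = {1} | {2}.
The partition is now stable with 2 blocks: {1} | {2}.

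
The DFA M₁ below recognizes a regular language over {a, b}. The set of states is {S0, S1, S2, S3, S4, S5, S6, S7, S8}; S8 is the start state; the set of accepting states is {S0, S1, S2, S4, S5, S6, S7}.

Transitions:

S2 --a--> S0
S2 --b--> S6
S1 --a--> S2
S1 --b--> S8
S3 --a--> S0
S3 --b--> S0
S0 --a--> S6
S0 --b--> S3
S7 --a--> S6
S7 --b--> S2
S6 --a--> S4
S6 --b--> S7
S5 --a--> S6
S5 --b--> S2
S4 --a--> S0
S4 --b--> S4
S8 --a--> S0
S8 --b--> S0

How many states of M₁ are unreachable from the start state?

2

No path from S8 leads to S1, S5; the other 7 states are all reachable.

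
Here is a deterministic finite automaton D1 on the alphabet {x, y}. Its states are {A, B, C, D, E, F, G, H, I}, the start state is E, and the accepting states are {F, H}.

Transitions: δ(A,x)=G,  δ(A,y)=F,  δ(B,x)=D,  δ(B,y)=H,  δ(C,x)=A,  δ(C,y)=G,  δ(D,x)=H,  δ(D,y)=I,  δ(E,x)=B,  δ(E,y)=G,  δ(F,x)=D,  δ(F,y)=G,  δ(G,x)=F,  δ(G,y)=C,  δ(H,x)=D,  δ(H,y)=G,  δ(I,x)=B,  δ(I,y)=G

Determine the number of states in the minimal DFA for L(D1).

4

All states are reachable from the start state.
Start with accepting vs non-accepting: {F,H} | {A,B,C,D,E,G,I}.
Refine {A,B,C,D,E,G,I} on symbol x: members go to different blocks, giving {A,B,C,E,I} and {D,G}.
On input x, block {A,B,C,E,I} splits into {C,E,I} and {A,B}.
Stable partition: {F,H} | {C,E,I} | {D,G} | {A,B} — 4 equivalence classes.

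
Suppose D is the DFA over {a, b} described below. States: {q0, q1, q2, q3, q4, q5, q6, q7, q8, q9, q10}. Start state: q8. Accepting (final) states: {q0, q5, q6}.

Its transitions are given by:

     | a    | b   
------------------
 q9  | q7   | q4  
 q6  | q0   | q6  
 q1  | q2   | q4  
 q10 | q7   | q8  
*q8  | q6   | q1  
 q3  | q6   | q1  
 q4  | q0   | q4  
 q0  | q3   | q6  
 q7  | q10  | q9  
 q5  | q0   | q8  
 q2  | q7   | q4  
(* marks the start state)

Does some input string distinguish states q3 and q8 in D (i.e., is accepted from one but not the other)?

States {q5} cannot be reached from the start state, so discard them.
Initial partition by acceptance: {q0,q6} | {q1,q2,q3,q4,q7,q8,q9,q10}.
On input a, block {q0,q6} splits into {q0} and {q6}.
Refine {q1,q2,q3,q4,q7,q8,q9,q10} on symbol a: members go to different blocks, giving {q1,q2,q7,q9,q10} and {q3,q8} and {q4}.
On input b, block {q1,q2,q7,q9,q10} splits into {q1,q2,q9} and {q7} and {q10}.
Refine {q1,q2,q9} on symbol a: members go to different blocks, giving {q2,q9} and {q1}.
The partition is now stable with 8 blocks: {q0} | {q2,q9} | {q6} | {q3,q8} | {q4} | {q7} | {q10} | {q1}.
q3 and q8 lie in the same block of the stable partition, so they are equivalent — no string distinguishes them.

No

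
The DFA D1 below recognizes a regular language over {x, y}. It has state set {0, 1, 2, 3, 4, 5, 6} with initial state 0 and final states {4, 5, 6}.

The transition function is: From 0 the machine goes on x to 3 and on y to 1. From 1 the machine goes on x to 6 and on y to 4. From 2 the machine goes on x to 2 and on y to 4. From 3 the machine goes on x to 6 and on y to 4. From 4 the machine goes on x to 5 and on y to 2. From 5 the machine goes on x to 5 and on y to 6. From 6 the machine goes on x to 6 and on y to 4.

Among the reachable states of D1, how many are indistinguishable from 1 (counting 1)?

2

All states are reachable from the start state.
Start with accepting vs non-accepting: {4,5,6} | {0,1,2,3}.
On input y, block {4,5,6} splits into {5,6} and {4}.
Refine {5,6} on symbol y: members go to different blocks, giving {5} and {6}.
On input x, block {0,1,2,3} splits into {0,2} and {1,3}.
Refine {0,2} on symbol x: members go to different blocks, giving {0} and {2}.
The partition is now stable with 6 blocks: {5} | {0} | {4} | {6} | {1,3} | {2}.
State 1 belongs to the block {1,3}, which has 2 states.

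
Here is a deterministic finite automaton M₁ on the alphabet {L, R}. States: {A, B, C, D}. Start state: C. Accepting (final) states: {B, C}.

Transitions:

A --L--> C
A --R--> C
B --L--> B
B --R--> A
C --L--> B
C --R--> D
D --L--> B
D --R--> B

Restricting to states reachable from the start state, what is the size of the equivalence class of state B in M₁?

Every state is reachable, so we keep all 4.
P0 = {B,C} | {A,D}.
No further refinement is possible. Final partition (2 blocks): {B,C} | {A,D}.
The equivalence class containing B is {B,C}, of size 2.

2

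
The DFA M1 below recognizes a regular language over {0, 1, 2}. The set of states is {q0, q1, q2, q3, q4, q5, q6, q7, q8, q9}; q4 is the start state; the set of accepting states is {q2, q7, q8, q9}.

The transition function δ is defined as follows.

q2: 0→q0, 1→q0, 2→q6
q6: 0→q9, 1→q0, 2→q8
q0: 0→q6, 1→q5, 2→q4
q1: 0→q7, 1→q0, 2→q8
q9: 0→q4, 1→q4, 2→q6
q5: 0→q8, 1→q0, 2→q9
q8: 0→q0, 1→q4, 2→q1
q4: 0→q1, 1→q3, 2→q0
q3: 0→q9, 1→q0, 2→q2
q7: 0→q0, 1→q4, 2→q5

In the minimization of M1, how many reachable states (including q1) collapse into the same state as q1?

4

Every state is reachable, so we keep all 10.
P0 = {q2,q7,q8,q9} | {q0,q1,q3,q4,q5,q6}.
Split {q0,q1,q3,q4,q5,q6} by δ(·,0) → {q1,q3,q5,q6} and {q0,q4}.
No further refinement is possible. Final partition (3 blocks): {q2,q7,q8,q9} | {q1,q3,q5,q6} | {q0,q4}.
The equivalence class containing q1 is {q1,q3,q5,q6}, of size 4.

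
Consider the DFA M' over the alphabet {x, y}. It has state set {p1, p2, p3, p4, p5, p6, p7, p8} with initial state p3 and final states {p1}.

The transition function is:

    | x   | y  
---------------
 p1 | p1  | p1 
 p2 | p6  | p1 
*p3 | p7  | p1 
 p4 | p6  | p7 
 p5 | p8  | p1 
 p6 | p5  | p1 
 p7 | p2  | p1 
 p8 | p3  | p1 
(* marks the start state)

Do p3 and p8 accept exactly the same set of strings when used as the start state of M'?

First remove the unreachable states {p4}; 7 states remain.
Initial partition by acceptance: {p1} | {p2,p3,p5,p6,p7,p8}.
No further refinement is possible. Final partition (2 blocks): {p1} | {p2,p3,p5,p6,p7,p8}.
p3 and p8 lie in the same block of the stable partition, so they are equivalent — no string distinguishes them.

Yes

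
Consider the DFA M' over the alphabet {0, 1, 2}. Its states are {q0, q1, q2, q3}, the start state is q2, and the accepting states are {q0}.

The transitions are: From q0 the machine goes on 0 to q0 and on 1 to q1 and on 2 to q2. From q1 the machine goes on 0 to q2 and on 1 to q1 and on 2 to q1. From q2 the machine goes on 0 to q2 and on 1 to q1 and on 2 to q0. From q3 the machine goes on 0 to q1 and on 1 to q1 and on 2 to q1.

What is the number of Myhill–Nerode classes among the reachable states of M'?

States {q3} cannot be reached from the start state, so discard them.
Initial partition by acceptance: {q0} | {q1,q2}.
Refine {q1,q2} on symbol 2: members go to different blocks, giving {q1} and {q2}.
Stable partition: {q0} | {q1} | {q2} — 3 equivalence classes.

3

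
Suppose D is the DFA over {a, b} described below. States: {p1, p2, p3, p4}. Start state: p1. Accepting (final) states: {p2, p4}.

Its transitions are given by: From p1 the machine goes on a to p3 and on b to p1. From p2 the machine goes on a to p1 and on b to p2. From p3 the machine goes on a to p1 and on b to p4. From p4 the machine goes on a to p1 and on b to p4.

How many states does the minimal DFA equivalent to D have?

3

Reachable states from the start: {p1,p3,p4}. Unreachable: {p2} — drop them.
Start with accepting vs non-accepting: {p4} | {p1,p3}.
Refine {p1,p3} on symbol b: members go to different blocks, giving {p1} and {p3}.
Stable partition: {p4} | {p1} | {p3} — 3 equivalence classes.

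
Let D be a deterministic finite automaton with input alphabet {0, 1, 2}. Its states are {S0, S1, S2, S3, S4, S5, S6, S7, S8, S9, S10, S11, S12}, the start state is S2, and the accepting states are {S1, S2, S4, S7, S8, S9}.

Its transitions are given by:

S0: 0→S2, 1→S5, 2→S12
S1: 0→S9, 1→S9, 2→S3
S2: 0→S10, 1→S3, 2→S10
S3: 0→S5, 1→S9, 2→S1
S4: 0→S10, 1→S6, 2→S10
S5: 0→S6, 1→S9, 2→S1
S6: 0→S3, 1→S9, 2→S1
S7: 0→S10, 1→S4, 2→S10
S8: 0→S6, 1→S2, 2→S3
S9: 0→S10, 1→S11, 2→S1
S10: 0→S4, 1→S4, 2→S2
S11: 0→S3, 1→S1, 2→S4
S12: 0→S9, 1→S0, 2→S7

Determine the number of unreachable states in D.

4

BFS from S2 reaches {S1, S2, S3, S4, S5, S6, S9, S10, S11}; the 4 state(s) S0, S7, S8, S12 are never visited.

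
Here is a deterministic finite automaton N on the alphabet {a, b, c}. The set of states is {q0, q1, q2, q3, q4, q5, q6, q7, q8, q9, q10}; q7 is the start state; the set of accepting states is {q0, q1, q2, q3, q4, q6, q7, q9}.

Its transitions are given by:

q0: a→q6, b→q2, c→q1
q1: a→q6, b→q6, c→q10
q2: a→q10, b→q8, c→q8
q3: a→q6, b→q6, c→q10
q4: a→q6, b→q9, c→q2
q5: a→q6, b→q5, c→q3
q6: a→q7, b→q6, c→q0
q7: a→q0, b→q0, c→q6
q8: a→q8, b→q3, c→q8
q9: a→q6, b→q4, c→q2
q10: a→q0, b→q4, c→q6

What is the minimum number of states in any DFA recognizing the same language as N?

8

First remove the unreachable states {q5}; 10 states remain.
Start with accepting vs non-accepting: {q0,q1,q2,q3,q4,q6,q7,q9} | {q8,q10}.
On input a, block {q0,q1,q2,q3,q4,q6,q7,q9} splits into {q0,q1,q3,q4,q6,q7,q9} and {q2}.
Refine {q0,q1,q3,q4,q6,q7,q9} on symbol b: members go to different blocks, giving {q1,q3,q4,q6,q7,q9} and {q0}.
On input a, block {q1,q3,q4,q6,q7,q9} splits into {q1,q3,q4,q6,q9} and {q7}.
Split {q1,q3,q4,q6,q9} by δ(·,a) → {q1,q3,q4,q9} and {q6}.
On input b, block {q1,q3,q4,q9} splits into {q1,q3} and {q4,q9}.
On input a, block {q8,q10} splits into {q8} and {q10}.
The partition is now stable with 8 blocks: {q1,q3} | {q8} | {q2} | {q0} | {q7} | {q6} | {q4,q9} | {q10}.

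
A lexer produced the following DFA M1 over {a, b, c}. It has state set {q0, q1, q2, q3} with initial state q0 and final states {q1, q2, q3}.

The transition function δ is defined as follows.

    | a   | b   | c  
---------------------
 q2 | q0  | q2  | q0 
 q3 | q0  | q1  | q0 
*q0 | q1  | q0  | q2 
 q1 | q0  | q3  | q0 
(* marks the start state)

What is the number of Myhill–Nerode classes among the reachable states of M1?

Every state is reachable, so we keep all 4.
Start with accepting vs non-accepting: {q1,q2,q3} | {q0}.
No further refinement is possible. Final partition (2 blocks): {q1,q2,q3} | {q0}.

2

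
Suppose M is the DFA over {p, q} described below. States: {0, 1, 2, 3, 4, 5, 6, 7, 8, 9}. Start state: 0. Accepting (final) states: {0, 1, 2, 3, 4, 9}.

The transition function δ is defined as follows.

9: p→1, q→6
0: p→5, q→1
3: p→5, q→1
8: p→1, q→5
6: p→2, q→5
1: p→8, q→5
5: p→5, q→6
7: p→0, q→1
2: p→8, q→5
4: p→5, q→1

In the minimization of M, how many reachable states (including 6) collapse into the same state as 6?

2

First remove the unreachable states {3,4,7,9}; 6 states remain.
P0 = {0,1,2} | {5,6,8}.
Refine {0,1,2} on symbol q: members go to different blocks, giving {1,2} and {0}.
Split {5,6,8} by δ(·,p) → {6,8} and {5}.
Stable partition: {1,2} | {6,8} | {0} | {5} — 4 equivalence classes.
The equivalence class containing 6 is {6,8}, of size 2.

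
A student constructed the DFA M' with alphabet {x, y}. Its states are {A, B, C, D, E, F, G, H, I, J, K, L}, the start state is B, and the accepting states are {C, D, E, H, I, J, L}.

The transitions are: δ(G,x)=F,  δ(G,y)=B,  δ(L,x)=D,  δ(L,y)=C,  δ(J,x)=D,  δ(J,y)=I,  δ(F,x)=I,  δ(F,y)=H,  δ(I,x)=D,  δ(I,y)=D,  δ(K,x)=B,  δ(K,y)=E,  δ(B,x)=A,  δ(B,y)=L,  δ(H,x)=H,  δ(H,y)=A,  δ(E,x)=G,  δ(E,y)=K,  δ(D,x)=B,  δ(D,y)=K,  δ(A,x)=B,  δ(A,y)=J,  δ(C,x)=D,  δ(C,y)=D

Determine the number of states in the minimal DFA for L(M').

9

All states are reachable from the start state.
Start with accepting vs non-accepting: {C,D,E,H,I,J,L} | {A,B,F,G,K}.
On input x, block {C,D,E,H,I,J,L} splits into {C,H,I,J,L} and {D,E}.
Split {C,H,I,J,L} by δ(·,x) → {C,I,J,L} and {H}.
Refine {C,I,J,L} on symbol y: members go to different blocks, giving {C,I} and {J,L}.
On input x, block {A,B,F,G,K} splits into {A,B,G,K} and {F}.
On input x, block {A,B,G,K} splits into {A,B,K} and {G}.
Split {A,B,K} by δ(·,y) → {A,B} and {K}.
Refine {D,E} on symbol x: members go to different blocks, giving {D} and {E}.
The partition is now stable with 9 blocks: {C,I} | {A,B} | {D} | {H} | {J,L} | {F} | {G} | {K} | {E}.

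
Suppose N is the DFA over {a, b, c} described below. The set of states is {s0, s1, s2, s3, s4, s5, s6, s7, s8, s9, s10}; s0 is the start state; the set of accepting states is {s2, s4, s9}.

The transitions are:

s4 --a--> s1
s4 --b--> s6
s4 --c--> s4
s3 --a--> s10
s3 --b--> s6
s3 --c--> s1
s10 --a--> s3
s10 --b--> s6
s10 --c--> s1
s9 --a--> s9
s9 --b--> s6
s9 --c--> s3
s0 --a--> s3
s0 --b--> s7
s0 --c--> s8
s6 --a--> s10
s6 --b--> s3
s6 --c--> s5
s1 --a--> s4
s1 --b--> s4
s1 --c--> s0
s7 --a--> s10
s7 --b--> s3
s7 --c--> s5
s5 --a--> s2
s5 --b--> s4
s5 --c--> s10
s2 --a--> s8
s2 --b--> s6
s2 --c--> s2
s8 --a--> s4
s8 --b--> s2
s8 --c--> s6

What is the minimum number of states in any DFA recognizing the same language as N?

3

States {s9} cannot be reached from the start state, so discard them.
P0 = {s2,s4} | {s0,s1,s3,s5,s6,s7,s8,s10}.
Split {s0,s1,s3,s5,s6,s7,s8,s10} by δ(·,a) → {s0,s3,s6,s7,s10} and {s1,s5,s8}.
No further refinement is possible. Final partition (3 blocks): {s2,s4} | {s0,s3,s6,s7,s10} | {s1,s5,s8}.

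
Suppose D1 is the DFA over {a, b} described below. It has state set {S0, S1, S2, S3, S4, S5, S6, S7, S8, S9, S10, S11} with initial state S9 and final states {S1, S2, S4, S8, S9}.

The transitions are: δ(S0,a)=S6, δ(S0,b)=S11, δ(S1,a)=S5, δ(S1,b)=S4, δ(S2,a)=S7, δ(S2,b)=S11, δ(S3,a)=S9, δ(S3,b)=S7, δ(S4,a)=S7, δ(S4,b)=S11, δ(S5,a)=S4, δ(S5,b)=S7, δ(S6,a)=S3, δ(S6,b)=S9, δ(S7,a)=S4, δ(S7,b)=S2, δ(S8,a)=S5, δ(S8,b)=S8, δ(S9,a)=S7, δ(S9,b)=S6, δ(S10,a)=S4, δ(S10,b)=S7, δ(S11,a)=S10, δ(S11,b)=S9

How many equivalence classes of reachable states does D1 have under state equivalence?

4

First remove the unreachable states {S0,S1,S5,S8}; 8 states remain.
P0 = {S2,S4,S9} | {S3,S6,S7,S10,S11}.
Split {S3,S6,S7,S10,S11} by δ(·,a) → {S3,S7,S10} and {S6,S11}.
Refine {S3,S7,S10} on symbol b: members go to different blocks, giving {S3,S10} and {S7}.
The partition is now stable with 4 blocks: {S2,S4,S9} | {S3,S10} | {S6,S11} | {S7}.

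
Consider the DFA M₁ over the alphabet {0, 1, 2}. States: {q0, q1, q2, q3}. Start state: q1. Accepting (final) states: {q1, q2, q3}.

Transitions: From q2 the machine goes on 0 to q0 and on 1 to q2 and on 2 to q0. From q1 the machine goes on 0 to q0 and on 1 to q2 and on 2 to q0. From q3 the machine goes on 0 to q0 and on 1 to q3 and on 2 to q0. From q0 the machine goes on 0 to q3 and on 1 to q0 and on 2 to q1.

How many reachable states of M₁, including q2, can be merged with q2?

All states are reachable from the start state.
Initial partition by acceptance: {q1,q2,q3} | {q0}.
Stable partition: {q1,q2,q3} | {q0} — 2 equivalence classes.
The equivalence class containing q2 is {q1,q2,q3}, of size 3.

3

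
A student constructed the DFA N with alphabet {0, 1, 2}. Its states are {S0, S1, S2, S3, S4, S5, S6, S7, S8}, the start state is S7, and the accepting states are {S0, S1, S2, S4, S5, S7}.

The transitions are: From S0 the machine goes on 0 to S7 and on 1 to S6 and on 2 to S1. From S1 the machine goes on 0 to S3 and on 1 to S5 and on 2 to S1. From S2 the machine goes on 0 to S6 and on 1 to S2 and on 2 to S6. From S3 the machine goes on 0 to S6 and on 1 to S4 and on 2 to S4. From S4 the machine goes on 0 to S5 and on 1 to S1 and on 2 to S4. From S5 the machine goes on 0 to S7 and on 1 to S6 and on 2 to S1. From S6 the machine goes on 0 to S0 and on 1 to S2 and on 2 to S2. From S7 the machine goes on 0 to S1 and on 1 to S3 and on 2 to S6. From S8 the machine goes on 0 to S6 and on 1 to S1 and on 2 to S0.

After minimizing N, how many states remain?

Reachable states from the start: {S0,S1,S2,S3,S4,S5,S6,S7}. Unreachable: {S8} — drop them.
Initial partition by acceptance: {S0,S1,S2,S4,S5,S7} | {S3,S6}.
On input 0, block {S0,S1,S2,S4,S5,S7} splits into {S0,S4,S5,S7} and {S1,S2}.
On input 0, block {S0,S4,S5,S7} splits into {S0,S4,S5} and {S7}.
Refine {S0,S4,S5} on symbol 0: members go to different blocks, giving {S0,S5} and {S4}.
On input 0, block {S3,S6} splits into {S3} and {S6}.
Refine {S1,S2} on symbol 0: members go to different blocks, giving {S1} and {S2}.
Stable partition: {S0,S5} | {S3} | {S1} | {S7} | {S4} | {S6} | {S2} — 7 equivalence classes.

7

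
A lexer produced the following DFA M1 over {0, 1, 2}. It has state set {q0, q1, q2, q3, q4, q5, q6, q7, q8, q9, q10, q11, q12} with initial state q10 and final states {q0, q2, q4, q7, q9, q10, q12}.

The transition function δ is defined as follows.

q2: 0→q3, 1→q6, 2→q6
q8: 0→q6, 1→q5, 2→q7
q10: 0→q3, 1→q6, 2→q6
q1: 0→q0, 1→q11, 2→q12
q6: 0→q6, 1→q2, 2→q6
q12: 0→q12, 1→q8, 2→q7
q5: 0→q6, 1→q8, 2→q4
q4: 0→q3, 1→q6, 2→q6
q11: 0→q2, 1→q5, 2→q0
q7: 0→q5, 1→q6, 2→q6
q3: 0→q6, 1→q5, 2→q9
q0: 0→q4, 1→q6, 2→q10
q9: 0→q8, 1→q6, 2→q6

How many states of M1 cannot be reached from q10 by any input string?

No path from q10 leads to q0, q1, q11, q12; the other 9 states are all reachable.

4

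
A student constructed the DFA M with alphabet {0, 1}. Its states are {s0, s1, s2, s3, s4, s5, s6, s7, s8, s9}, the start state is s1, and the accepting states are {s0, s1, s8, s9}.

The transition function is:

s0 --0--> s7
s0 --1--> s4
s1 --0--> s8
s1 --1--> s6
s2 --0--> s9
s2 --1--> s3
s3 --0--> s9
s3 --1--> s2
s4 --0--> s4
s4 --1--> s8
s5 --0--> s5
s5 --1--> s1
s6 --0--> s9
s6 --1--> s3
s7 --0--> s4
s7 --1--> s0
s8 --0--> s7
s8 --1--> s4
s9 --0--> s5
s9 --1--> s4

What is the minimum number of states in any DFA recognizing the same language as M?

6

Every state is reachable, so we keep all 10.
Start with accepting vs non-accepting: {s0,s1,s8,s9} | {s2,s3,s4,s5,s6,s7}.
Refine {s0,s1,s8,s9} on symbol 0: members go to different blocks, giving {s0,s8,s9} and {s1}.
Split {s2,s3,s4,s5,s6,s7} by δ(·,0) → {s2,s3,s6} and {s4,s5,s7}.
On input 1, block {s4,s5,s7} splits into {s4,s7} and {s5}.
Refine {s0,s8,s9} on symbol 0: members go to different blocks, giving {s0,s8} and {s9}.
Stable partition: {s0,s8} | {s2,s3,s6} | {s1} | {s4,s7} | {s5} | {s9} — 6 equivalence classes.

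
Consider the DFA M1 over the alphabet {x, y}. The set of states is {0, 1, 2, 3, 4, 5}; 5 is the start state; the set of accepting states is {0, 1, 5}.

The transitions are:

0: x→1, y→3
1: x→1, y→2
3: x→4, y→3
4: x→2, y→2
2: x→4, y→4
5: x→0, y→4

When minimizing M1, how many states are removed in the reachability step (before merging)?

0

Exploring from 5, all states are eventually visited, so none are unreachable.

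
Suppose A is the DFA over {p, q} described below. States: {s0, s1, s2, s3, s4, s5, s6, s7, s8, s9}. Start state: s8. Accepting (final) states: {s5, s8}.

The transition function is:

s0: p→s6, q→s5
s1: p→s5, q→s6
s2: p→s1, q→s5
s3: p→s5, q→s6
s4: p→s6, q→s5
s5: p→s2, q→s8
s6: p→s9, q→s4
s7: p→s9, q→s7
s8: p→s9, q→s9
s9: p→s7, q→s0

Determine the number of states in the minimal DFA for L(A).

Reachable states from the start: {s0,s1,s2,s4,s5,s6,s7,s8,s9}. Unreachable: {s3} — drop them.
Initial partition by acceptance: {s5,s8} | {s0,s1,s2,s4,s6,s7,s9}.
On input q, block {s5,s8} splits into {s5} and {s8}.
On input p, block {s0,s1,s2,s4,s6,s7,s9} splits into {s0,s2,s4,s6,s7,s9} and {s1}.
Split {s0,s2,s4,s6,s7,s9} by δ(·,p) → {s0,s4,s6,s7,s9} and {s2}.
On input q, block {s0,s4,s6,s7,s9} splits into {s6,s7,s9} and {s0,s4}.
On input q, block {s6,s7,s9} splits into {s6,s9} and {s7}.
Refine {s6,s9} on symbol p: members go to different blocks, giving {s6} and {s9}.
The partition is now stable with 8 blocks: {s5} | {s6} | {s8} | {s1} | {s2} | {s0,s4} | {s7} | {s9}.

8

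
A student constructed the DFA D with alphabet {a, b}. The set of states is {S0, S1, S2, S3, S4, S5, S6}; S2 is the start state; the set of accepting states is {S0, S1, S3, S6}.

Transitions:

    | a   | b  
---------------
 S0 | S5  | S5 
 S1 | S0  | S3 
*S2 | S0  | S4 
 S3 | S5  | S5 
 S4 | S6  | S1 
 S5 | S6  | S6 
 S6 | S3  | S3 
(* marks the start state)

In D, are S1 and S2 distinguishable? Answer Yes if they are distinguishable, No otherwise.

Start with accepting vs non-accepting: {S0,S1,S3,S6} | {S2,S4,S5}.
Split {S0,S1,S3,S6} by δ(·,a) → {S0,S3} and {S1,S6}.
Split {S2,S4,S5} by δ(·,a) → {S4,S5} and {S2}.
No further refinement is possible. Final partition (4 blocks): {S0,S3} | {S4,S5} | {S1,S6} | {S2}.
S1 and S2 end up in different blocks, so they are distinguishable. For instance, the string 'ε' is accepted from only S1.

Yes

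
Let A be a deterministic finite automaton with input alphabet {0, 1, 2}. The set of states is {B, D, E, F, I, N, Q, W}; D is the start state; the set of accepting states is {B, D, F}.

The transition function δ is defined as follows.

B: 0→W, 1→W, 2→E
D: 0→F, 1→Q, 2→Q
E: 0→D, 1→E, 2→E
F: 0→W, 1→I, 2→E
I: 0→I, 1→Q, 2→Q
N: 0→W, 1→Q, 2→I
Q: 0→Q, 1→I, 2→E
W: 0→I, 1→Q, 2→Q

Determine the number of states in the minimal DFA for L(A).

5

Reachable states from the start: {D,E,F,I,Q,W}. Unreachable: {B,N} — drop them.
P0 = {D,F} | {E,I,Q,W}.
On input 0, block {D,F} splits into {D} and {F}.
Split {E,I,Q,W} by δ(·,0) → {I,Q,W} and {E}.
On input 2, block {I,Q,W} splits into {I,W} and {Q}.
The partition is now stable with 5 blocks: {D} | {I,W} | {F} | {E} | {Q}.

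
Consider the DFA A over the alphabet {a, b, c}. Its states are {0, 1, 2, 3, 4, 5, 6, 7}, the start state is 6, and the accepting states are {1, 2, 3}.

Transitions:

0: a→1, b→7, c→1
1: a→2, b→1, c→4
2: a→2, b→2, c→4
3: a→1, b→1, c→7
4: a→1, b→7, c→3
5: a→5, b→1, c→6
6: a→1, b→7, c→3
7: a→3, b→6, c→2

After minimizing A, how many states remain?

Reachable states from the start: {1,2,3,4,6,7}. Unreachable: {0,5} — drop them.
P0 = {1,2,3} | {4,6,7}.
The partition is now stable with 2 blocks: {1,2,3} | {4,6,7}.

2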